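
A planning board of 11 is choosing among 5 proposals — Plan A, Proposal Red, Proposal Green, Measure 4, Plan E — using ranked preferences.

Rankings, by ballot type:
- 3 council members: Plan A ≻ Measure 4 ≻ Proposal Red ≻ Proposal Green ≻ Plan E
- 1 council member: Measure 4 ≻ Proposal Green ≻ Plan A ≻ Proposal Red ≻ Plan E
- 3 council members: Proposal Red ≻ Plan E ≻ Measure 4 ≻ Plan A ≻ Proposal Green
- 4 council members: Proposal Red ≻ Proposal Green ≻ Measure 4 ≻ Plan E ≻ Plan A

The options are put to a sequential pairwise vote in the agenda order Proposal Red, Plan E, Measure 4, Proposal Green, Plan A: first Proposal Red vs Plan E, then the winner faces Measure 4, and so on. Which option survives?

Round 1: Proposal Red vs Plan E — 11–0, Proposal Red advances.
Round 2: Proposal Red vs Measure 4 — 7–4, Proposal Red advances.
Round 3: Proposal Red vs Proposal Green — 10–1, Proposal Red advances.
Round 4: Proposal Red vs Plan A — 7–4, Proposal Red advances.
The agenda winner is Proposal Red.

Proposal Red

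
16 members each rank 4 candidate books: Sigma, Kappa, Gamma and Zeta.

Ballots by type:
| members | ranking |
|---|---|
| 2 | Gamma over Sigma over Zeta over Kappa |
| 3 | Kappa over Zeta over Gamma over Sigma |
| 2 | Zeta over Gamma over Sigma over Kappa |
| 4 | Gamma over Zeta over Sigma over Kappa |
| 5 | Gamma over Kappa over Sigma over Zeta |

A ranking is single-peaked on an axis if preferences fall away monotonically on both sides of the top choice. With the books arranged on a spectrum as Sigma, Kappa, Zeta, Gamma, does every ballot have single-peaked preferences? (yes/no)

no

Axis positions: Sigma=1, Kappa=2, Zeta=3, Gamma=4.
Type 1: ranking walks positions 4-1-3-2; Sigma is ranked above Zeta even though Zeta lies between Sigma and the peak Gamma on the axis — preferences dip and rise again. Not single-peaked.
Type 2 (peak Kappa at position 2): ranking walks positions 2-3-4-1, expanding outward from the peak — single-peaked.
Type 3: ranking walks positions 3-4-1-2; Sigma is ranked above Kappa even though Kappa lies between Sigma and the peak Zeta on the axis — preferences dip and rise again. Not single-peaked.
Type 4: ranking walks positions 4-3-1-2; Sigma is ranked above Kappa even though Kappa lies between Sigma and the peak Gamma on the axis — preferences dip and rise again. Not single-peaked.
Type 5: ranking walks positions 4-2-1-3; Kappa is ranked above Zeta even though Zeta lies between Kappa and the peak Gamma on the axis — preferences dip and rise again. Not single-peaked.
Type 1 violates single-peakedness, so the profile is not single-peaked on this axis.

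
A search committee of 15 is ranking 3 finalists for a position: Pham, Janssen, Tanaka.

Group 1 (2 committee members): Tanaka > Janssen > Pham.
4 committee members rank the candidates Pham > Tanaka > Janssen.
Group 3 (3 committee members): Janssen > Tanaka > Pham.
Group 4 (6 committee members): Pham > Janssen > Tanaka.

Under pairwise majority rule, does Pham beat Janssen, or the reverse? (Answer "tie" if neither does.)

Pham

Ballots ranking Pham above Janssen: 4 + 6 = 10.
Ballots ranking Janssen above Pham: 15 − 10 = 5.
Pham wins the head-to-head 10–5.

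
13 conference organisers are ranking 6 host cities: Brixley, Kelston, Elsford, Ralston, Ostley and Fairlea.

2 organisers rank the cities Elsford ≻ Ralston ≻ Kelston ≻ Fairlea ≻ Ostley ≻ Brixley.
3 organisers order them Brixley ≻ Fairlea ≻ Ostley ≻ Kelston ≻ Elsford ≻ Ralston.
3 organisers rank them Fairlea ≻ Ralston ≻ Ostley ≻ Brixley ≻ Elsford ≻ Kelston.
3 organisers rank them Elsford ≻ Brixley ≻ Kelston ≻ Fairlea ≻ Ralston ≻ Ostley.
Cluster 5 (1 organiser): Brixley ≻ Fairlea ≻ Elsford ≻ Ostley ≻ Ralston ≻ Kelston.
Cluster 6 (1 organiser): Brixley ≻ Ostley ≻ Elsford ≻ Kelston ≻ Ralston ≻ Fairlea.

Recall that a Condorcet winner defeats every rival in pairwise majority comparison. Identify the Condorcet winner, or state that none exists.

Brixley

Pairwise majorities:
Brixley vs Kelston: 3+3+3+1+1 = 11 for Brixley, 2 for Kelston — Brixley by 11–2.
Brixley vs Elsford: Brixley is ranked higher on 3+3+1+1 = 8 ballots, Elsford on 5. Brixley wins 8–5.
Brixley vs Ralston: 3+3+1+1 = 8 for Brixley, 5 for Ralston — Brixley by 8–5.
Brixley vs Ostley: Brixley preferred on 3+3+1+1 = 8 ballots; Brixley wins 8–5.
Brixley vs Fairlea: Brixley is ranked higher on 3+3+1+1 = 8 ballots, Fairlea on 5. Brixley wins 8–5.
Kelston vs Elsford: Kelston is ranked higher on 3 ballots, Elsford on 10. Elsford wins 10–3.
Kelston vs Ralston: Kelston preferred on 3+3+1 = 7 ballots; Kelston wins 7–6.
Kelston vs Ostley: 2+3 = 5 for Kelston, 8 for Ostley — Ostley by 8–5.
Kelston vs Fairlea: Kelston is ranked higher on 2+3+1 = 6 ballots, Fairlea on 7. Fairlea wins 7–6.
Elsford vs Ralston: 2+3+3+1+1 = 10 for Elsford, 3 for Ralston — Elsford by 10–3.
Elsford vs Ostley: Elsford preferred on 2+3+1 = 6 ballots; Ostley wins 7–6.
Elsford vs Fairlea: Elsford is ranked higher on 2+3+1 = 6 ballots, Fairlea on 7. Fairlea wins 7–6.
Ralston vs Ostley: Ralston preferred on 2+3+3 = 8 ballots; Ralston wins 8–5.
Ralston vs Fairlea: 3 to 10, Fairlea.
Ostley vs Fairlea: Ostley preferred on 1 ballot; Fairlea wins 12–1.
Brixley defeats every rival head-to-head and is the Condorcet winner.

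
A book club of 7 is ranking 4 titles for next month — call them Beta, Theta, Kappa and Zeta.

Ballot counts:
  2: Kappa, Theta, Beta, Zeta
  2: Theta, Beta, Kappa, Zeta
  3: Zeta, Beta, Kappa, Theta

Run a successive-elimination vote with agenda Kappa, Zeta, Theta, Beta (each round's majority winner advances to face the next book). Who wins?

Round 1: Kappa vs Zeta — 4–3, Kappa advances.
Round 2: Kappa vs Theta — 5–2, Kappa advances.
Round 3: Kappa vs Beta — 2–5, Beta advances.
The agenda winner is Beta.

Beta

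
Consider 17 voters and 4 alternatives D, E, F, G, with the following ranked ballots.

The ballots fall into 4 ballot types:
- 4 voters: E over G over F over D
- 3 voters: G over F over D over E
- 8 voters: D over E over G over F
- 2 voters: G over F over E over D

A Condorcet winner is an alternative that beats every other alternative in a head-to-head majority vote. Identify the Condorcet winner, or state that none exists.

Head-to-head results (17 voters):
D vs E: D is ranked higher on 3+8 = 11 ballots, E on 6. D wins 11–6.
D vs F: D is ranked higher on 8 ballots, F on 9. F wins 9–8.
D vs G: G wins 9–8.
E vs F: E preferred on 4+8 = 12 ballots; E wins 12–5.
E vs G: E wins 12–5.
F vs G: G, 17–0.
No alternative is unbeaten: D loses to F; E loses to D; F loses to E; G loses to E. In particular D beats E beats F beats D is a majority cycle — no Condorcet winner exists.

none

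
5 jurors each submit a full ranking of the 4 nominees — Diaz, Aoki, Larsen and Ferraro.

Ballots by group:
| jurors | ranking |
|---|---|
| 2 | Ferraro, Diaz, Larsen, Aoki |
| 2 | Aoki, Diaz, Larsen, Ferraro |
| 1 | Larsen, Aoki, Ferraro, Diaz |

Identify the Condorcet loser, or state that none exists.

Head-to-head results (5 jurors):
Diaz vs Aoki: Diaz preferred on 2 ballots; Aoki wins 3–2.
Diaz vs Larsen: Diaz wins 4–1.
Diaz vs Ferraro: 2 to 3, Ferraro.
Aoki vs Larsen: Larsen, 3–2.
Aoki vs Ferraro: Aoki wins 3–2.
Larsen vs Ferraro: Larsen is ranked higher on 2+1 = 3 ballots, Ferraro on 2. Larsen wins 3–2.
No nominee is winless: Diaz beats Larsen; Aoki beats Diaz; Larsen beats Aoki; Ferraro beats Diaz. There is no Condorcet loser.

none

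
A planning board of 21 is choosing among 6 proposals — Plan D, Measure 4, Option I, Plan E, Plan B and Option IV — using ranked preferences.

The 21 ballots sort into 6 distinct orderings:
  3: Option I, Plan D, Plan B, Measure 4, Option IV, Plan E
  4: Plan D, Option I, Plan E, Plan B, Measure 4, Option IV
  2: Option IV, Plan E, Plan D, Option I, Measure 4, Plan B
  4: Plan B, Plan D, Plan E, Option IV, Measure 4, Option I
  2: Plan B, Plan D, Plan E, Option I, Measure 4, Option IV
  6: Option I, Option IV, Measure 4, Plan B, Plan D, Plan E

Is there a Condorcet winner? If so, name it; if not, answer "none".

Head-to-head results (21 council members):
Plan D vs Measure 4: Plan D wins 15–6.
Plan D vs Option I: Plan D wins 12–9.
Plan D vs Plan E: Plan D wins 19–2.
Plan D vs Plan B: Plan B wins 12–9.
Plan D vs Option IV: Plan D wins 13–8.
Measure 4 vs Option I: Option I, 17–4.
Measure 4 vs Plan E: Plan E wins 12–9.
Measure 4 vs Plan B: Plan B, 13–8.
Measure 4 vs Option IV: Option IV, 12–9.
Option I vs Plan E: Option I, 13–8.
Option I vs Plan B: Option I wins 15–6.
Option I vs Option IV: Option I wins 15–6.
Plan E vs Plan B: Plan B, 15–6.
Plan E vs Option IV: Option IV, 11–10.
Plan B–Option IV: Plan B 13–8.
No option is unbeaten: Plan D loses to Plan B; Measure 4 loses to Plan D; Option I loses to Plan D; Plan E loses to Plan D; Plan B loses to Option I; Option IV loses to Plan D. In particular Plan D > Option I > Plan B > Plan D is a majority cycle — no Condorcet winner exists.

none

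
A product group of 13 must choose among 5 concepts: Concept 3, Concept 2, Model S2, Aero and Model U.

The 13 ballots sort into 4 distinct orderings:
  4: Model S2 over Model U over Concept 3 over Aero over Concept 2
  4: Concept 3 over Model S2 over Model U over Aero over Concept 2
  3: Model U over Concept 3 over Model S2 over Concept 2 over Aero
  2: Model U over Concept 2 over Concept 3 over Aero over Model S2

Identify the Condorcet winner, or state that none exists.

Check each pair by majority over 13 ballots:
Concept 3 vs Concept 2: 4+4+3 = 11 for Concept 3, 2 for Concept 2 — Concept 3 by 11–2.
Concept 3 vs Model S2: 9 to 4, Concept 3.
Concept 3 vs Aero: 13 to 0, Concept 3.
Concept 3 vs Model U: Concept 3 is ranked higher on 4 ballots, Model U on 9. Model U wins 9–4.
Concept 2 vs Model S2: Concept 2 preferred on 2 ballots; Model S2 wins 11–2.
Concept 2 vs Aero: 3+2 = 5 for Concept 2, 8 for Aero — Aero by 8–5.
Concept 2 vs Model U: Concept 2 preferred on 0 ballots; Model U wins 13–0.
Model S2 vs Aero: Model S2 is ranked higher on 4+4+3 = 11 ballots, Aero on 2. Model S2 wins 11–2.
Model S2 vs Model U: 4+4 = 8 for Model S2, 5 for Model U — Model S2 by 8–5.
Aero vs Model U: Aero preferred on 0 ballots; Model U wins 13–0.
Every design loses at least once (Concept 3 loses to Model U; Concept 2 loses to Concept 3; Model S2 loses to Concept 3; Aero loses to Concept 3; Model U loses to Model S2). The majority relation contains the cycle Concept 3 beats Model S2 beats Model U beats Concept 3, so there is no Condorcet winner.

none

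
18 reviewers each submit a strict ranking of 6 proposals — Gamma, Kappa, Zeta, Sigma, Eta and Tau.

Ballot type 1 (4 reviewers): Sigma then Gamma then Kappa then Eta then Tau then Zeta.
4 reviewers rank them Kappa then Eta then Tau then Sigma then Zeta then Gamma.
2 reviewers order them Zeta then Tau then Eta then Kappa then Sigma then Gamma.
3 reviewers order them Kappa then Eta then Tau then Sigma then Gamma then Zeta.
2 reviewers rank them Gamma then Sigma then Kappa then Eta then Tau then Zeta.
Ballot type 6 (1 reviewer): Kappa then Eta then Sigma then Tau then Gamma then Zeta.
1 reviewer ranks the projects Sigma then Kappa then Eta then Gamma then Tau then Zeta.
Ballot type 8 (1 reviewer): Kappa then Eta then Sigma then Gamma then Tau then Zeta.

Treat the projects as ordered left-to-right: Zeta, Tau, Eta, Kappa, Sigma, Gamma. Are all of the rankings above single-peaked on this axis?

yes

Axis positions: Zeta=1, Tau=2, Eta=3, Kappa=4, Sigma=5, Gamma=6.
Ballot type 1 (peak Sigma at position 5): ranking walks positions 5-6-4-3-2-1, expanding outward from the peak — single-peaked.
Ballot type 2 (peak Kappa at position 4): ranking walks positions 4-3-2-5-1-6, expanding outward from the peak — single-peaked.
Ballot type 3 (peak Zeta at position 1): ranking walks positions 1-2-3-4-5-6, expanding outward from the peak — single-peaked.
Ballot type 4 (peak Kappa at position 4): ranking walks positions 4-3-2-5-6-1, expanding outward from the peak — single-peaked.
Ballot type 5 (peak Gamma at position 6): ranking walks positions 6-5-4-3-2-1, expanding outward from the peak — single-peaked.
Ballot type 6 (peak Kappa at position 4): ranking walks positions 4-3-5-2-6-1, expanding outward from the peak — single-peaked.
Ballot type 7 (peak Sigma at position 5): ranking walks positions 5-4-3-6-2-1, expanding outward from the peak — single-peaked.
Ballot type 8 (peak Kappa at position 4): ranking walks positions 4-3-5-6-2-1, expanding outward from the peak — single-peaked.
Every ranking is single-peaked on this axis.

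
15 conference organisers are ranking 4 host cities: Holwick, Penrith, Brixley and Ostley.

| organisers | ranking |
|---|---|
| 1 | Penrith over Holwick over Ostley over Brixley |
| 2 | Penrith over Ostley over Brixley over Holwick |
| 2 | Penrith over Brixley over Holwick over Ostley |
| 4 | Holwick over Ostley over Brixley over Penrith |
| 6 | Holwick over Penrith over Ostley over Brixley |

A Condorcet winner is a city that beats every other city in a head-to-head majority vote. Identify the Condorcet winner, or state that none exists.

Check each pair by majority over 15 ballots:
Holwick vs Penrith: 4+6 = 10 for Holwick, 5 for Penrith — Holwick by 10–5.
Holwick vs Brixley: 11 to 4, Holwick.
Holwick vs Ostley: Holwick preferred on 1+2+4+6 = 13 ballots; Holwick wins 13–2.
Penrith vs Brixley: Penrith preferred on 1+2+2+6 = 11 ballots; Penrith wins 11–4.
Penrith vs Ostley: 11 to 4, Penrith.
Brixley vs Ostley: Brixley preferred on 2 ballots; Ostley wins 13–2.
Only Holwick has no losses; Holwick is the Condorcet winner.

Holwick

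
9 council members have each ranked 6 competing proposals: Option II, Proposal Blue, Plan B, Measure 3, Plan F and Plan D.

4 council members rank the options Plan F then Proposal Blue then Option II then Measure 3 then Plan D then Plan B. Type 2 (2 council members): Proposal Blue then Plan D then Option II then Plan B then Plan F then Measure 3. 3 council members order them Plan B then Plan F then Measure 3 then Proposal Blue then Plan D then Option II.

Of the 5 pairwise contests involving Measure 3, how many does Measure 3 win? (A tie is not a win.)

1

Measure 3 against each rival (9 council members):
Measure 3 vs Option II: Option II wins 6–3.
Measure 3 vs Proposal Blue: Measure 3 preferred on 3 ballots; Proposal Blue wins 6–3.
Measure 3 vs Plan B: Plan B, 5–4.
Measure 3 vs Plan F: Plan F wins 9–0.
Measure 3 vs Plan D: 4+3 = 7 for Measure 3, 2 for Plan D — Measure 3 by 7–2.
Measure 3 beats Plan D; loses to Option II, Proposal Blue, Plan B, Plan F — 1 pairwise win.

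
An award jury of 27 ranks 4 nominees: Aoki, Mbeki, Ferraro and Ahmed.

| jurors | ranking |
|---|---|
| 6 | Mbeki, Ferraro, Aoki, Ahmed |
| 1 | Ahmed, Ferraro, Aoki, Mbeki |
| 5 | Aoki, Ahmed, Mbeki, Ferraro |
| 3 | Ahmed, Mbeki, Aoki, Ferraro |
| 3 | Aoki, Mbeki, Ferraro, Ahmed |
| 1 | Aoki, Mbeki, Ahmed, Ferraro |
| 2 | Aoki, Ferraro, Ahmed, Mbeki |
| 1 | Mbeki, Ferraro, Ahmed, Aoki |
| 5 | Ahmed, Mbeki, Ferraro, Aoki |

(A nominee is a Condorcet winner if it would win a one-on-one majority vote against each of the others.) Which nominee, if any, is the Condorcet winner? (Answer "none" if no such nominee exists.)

Head-to-head results (27 jurors):
Aoki vs Mbeki: Aoki preferred on 1+5+3+1+2 = 12 ballots; Mbeki wins 15–12.
Aoki vs Ferraro: 14 to 13, Aoki.
Aoki–Ahmed: Aoki 17–10.
Mbeki vs Ferraro: 24 to 3, Mbeki.
Mbeki vs Ahmed: 6+3+1+1 = 11 for Mbeki, 16 for Ahmed — Ahmed by 16–11.
Ferraro vs Ahmed: 6+3+2+1 = 12 for Ferraro, 15 for Ahmed — Ahmed by 15–12.
Each nominee drops at least one matchup (Aoki loses to Mbeki; Mbeki loses to Ahmed; Ferraro loses to Aoki; Ahmed loses to Aoki); the cycle Aoki > Ahmed > Mbeki > Aoki rules out a Condorcet winner.

none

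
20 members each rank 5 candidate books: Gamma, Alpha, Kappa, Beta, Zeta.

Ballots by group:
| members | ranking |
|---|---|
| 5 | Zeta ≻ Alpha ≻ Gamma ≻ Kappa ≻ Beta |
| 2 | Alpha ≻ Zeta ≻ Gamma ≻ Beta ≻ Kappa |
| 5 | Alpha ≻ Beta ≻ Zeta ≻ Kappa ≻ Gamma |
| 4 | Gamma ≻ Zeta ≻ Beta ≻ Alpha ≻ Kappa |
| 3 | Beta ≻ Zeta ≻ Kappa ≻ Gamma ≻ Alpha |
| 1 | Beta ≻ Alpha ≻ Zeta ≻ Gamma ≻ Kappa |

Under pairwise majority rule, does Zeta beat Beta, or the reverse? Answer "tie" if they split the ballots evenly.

Zeta

Ballots ranking Zeta above Beta: 5 + 2 + 4 = 11.
Ballots ranking Beta above Zeta: 20 − 11 = 9.
Zeta wins the head-to-head 11–9.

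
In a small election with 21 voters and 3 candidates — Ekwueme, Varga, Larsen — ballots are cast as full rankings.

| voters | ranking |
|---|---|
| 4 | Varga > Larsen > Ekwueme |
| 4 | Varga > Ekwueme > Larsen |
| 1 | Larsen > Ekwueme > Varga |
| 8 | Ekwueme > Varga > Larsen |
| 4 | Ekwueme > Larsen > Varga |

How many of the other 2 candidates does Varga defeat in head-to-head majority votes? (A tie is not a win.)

Varga against each rival (21 voters):
Varga vs Ekwueme: 4+4 = 8 for Varga, 13 for Ekwueme — Ekwueme by 13–8.
Varga vs Larsen: Varga wins 16–5.
Varga beats Larsen; loses to Ekwueme — 1 pairwise win.

1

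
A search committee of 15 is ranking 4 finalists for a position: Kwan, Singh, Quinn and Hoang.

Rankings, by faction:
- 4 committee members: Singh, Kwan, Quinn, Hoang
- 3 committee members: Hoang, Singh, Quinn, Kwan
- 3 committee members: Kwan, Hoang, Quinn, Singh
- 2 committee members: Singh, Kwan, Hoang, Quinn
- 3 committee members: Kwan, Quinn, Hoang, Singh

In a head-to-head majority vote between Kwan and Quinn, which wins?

Ballots ranking Kwan above Quinn: 4 + 3 + 2 + 3 = 12.
Ballots ranking Quinn above Kwan: 15 − 12 = 3.
Kwan wins the head-to-head 12–3.

Kwan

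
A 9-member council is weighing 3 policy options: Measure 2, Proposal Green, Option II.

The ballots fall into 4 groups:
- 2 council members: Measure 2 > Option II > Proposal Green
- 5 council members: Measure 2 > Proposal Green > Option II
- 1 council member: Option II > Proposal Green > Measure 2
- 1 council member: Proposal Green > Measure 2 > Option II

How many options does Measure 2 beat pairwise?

Measure 2 against each rival (9 council members):
Measure 2 vs Proposal Green: 2+5 = 7 for Measure 2, 2 for Proposal Green — Measure 2 by 7–2.
Measure 2 vs Option II: Measure 2 preferred on 2+5+1 = 8 ballots; Measure 2 wins 8–1.
Measure 2 beats Proposal Green, Option II — 2 pairwise wins.

2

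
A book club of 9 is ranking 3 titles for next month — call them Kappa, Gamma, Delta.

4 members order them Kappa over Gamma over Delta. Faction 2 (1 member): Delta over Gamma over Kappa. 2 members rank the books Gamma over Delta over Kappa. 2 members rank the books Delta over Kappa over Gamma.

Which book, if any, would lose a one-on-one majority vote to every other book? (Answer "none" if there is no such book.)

none

Pairwise majorities:
Kappa vs Gamma: 4+2 = 6 for Kappa, 3 for Gamma — Kappa by 6–3.
Kappa vs Delta: Delta wins 5–4.
Gamma–Delta: Gamma 6–3.
Each book has at least one pairwise win (Kappa beats Gamma; Gamma beats Delta; Delta beats Kappa) — no Condorcet loser.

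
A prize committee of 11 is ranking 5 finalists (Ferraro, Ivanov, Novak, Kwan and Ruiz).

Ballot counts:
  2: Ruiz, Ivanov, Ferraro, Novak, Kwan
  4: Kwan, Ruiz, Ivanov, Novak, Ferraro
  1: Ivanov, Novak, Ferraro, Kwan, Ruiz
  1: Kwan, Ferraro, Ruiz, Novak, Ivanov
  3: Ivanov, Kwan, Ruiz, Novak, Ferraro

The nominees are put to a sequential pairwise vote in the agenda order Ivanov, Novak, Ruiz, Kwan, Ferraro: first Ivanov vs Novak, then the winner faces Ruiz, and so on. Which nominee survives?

Round 1: Ivanov vs Novak — 10–1, Ivanov advances.
Round 2: Ivanov vs Ruiz — 4–7, Ruiz advances.
Round 3: Ruiz vs Kwan — 2–9, Kwan advances.
Round 4: Kwan vs Ferraro — 8–3, Kwan advances.
Kwan survives the agenda.

Kwan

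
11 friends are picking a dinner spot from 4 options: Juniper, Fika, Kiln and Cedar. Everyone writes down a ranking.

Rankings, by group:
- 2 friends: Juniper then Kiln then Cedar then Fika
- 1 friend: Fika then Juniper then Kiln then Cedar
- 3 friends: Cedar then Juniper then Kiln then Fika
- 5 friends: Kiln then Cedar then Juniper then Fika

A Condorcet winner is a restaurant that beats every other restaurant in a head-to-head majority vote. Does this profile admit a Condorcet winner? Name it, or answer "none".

Check each pair by majority over 11 ballots:
Juniper vs Fika: 10 to 1, Juniper.
Juniper–Kiln: Juniper 6–5.
Juniper vs Cedar: 2+1 = 3 for Juniper, 8 for Cedar — Cedar by 8–3.
Fika vs Kiln: Kiln wins 10–1.
Fika vs Cedar: Fika preferred on 1 ballot; Cedar wins 10–1.
Kiln vs Cedar: Kiln preferred on 2+1+5 = 8 ballots; Kiln wins 8–3.
Each restaurant drops at least one matchup (Juniper loses to Cedar; Fika loses to Juniper; Kiln loses to Juniper; Cedar loses to Kiln); the cycle Juniper > Kiln > Cedar > Juniper rules out a Condorcet winner.

none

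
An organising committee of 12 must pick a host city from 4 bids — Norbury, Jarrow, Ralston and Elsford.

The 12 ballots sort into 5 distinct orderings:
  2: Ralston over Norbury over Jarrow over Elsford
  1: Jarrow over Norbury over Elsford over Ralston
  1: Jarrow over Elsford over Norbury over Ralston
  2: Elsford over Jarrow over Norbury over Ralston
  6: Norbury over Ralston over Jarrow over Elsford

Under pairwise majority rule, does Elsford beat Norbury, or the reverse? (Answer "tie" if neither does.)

Norbury

Ballots ranking Elsford above Norbury: 1 + 2 = 3.
Ballots ranking Norbury above Elsford: 12 − 3 = 9.
Norbury wins the head-to-head 9–3.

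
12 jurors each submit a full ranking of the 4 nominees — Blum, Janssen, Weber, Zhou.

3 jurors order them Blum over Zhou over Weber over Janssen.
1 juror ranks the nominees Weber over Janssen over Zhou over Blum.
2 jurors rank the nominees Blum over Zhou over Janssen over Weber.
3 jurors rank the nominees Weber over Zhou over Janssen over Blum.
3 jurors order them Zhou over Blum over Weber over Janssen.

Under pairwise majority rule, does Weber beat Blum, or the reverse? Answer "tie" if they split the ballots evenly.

Ballots ranking Weber above Blum: 1 + 3 = 4.
Ballots ranking Blum above Weber: 12 − 4 = 8.
Blum wins the head-to-head 8–4.

Blum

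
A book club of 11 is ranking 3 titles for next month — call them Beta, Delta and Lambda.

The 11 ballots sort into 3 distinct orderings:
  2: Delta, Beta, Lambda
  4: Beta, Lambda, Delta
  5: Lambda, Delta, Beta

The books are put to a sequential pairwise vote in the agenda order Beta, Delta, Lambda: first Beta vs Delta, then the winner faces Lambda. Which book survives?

Lambda

Round 1: Beta vs Delta — 4–7, Delta advances.
Round 2: Delta vs Lambda — 2–9, Lambda advances.
Lambda survives the agenda.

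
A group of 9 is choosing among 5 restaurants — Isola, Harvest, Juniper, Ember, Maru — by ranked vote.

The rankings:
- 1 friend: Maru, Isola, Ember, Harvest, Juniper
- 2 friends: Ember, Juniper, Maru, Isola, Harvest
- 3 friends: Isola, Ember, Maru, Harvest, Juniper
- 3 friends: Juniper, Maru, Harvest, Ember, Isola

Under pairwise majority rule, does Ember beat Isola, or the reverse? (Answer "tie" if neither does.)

Ballots ranking Ember above Isola: 2 + 3 = 5.
Ballots ranking Isola above Ember: 9 − 5 = 4.
Ember wins the head-to-head 5–4.

Ember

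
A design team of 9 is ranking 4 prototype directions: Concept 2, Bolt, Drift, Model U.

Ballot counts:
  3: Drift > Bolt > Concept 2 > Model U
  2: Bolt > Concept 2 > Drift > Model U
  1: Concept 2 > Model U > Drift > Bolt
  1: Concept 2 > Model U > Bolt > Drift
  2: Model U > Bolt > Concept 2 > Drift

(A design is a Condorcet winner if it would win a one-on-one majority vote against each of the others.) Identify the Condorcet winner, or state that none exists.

Bolt

Pairwise majorities:
Concept 2 vs Bolt: 2 to 7, Bolt.
Concept 2 vs Drift: 2+1+1+2 = 6 for Concept 2, 3 for Drift — Concept 2 by 6–3.
Concept 2 vs Model U: 7 to 2, Concept 2.
Bolt vs Drift: 5 to 4, Bolt.
Bolt vs Model U: 3+2 = 5 for Bolt, 4 for Model U — Bolt by 5–4.
Drift vs Model U: 5 to 4, Drift.
Bolt beats each of Concept 2, Drift, Model U — Bolt is the Condorcet winner.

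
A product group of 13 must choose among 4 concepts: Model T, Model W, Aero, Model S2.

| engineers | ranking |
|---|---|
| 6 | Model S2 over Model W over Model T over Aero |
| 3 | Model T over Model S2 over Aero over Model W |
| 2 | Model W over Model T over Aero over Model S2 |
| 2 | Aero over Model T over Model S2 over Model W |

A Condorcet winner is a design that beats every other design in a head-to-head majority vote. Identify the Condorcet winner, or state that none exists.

none

Head-to-head results (13 engineers):
Model T vs Model W: Model W, 8–5.
Model T vs Aero: Model T is ranked higher on 6+3+2 = 11 ballots, Aero on 2. Model T wins 11–2.
Model T vs Model S2: Model T, 7–6.
Model W vs Aero: Model W wins 8–5.
Model W–Model S2: Model S2 11–2.
Aero vs Model S2: 4 to 9, Model S2.
No design is unbeaten: Model T loses to Model W; Model W loses to Model S2; Aero loses to Model T; Model S2 loses to Model T. In particular Model T → Model S2 → Model W → Model T is a majority cycle — no Condorcet winner exists.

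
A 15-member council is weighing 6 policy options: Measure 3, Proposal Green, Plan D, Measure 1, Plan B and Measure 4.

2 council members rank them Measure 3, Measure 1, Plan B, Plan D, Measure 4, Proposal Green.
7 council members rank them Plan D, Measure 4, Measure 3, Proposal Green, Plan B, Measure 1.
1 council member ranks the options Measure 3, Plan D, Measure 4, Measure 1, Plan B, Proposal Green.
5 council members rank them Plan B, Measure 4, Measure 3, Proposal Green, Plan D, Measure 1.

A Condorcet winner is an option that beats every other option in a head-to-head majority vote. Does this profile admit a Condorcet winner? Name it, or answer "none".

Pairwise majorities:
Measure 3 vs Proposal Green: 2+7+1+5 = 15 for Measure 3, 0 for Proposal Green — Measure 3 by 15–0.
Measure 3 vs Plan D: Measure 3 is ranked higher on 2+1+5 = 8 ballots, Plan D on 7. Measure 3 wins 8–7.
Measure 3 vs Measure 1: Measure 3 is ranked higher on 2+7+1+5 = 15 ballots, Measure 1 on 0. Measure 3 wins 15–0.
Measure 3 vs Plan B: 10 to 5, Measure 3.
Measure 3 vs Measure 4: Measure 3 is ranked higher on 2+1 = 3 ballots, Measure 4 on 12. Measure 4 wins 12–3.
Proposal Green vs Plan D: Proposal Green is ranked higher on 5 ballots, Plan D on 10. Plan D wins 10–5.
Proposal Green vs Measure 1: 12 to 3, Proposal Green.
Proposal Green vs Plan B: Plan B, 8–7.
Proposal Green vs Measure 4: Proposal Green is ranked higher on 0 ballots, Measure 4 on 15. Measure 4 wins 15–0.
Plan D vs Measure 1: 13 to 2, Plan D.
Plan D vs Plan B: Plan D, 8–7.
Plan D vs Measure 4: Plan D is ranked higher on 2+7+1 = 10 ballots, Measure 4 on 5. Plan D wins 10–5.
Measure 1 vs Plan B: Plan B wins 12–3.
Measure 1–Measure 4: Measure 4 13–2.
Plan B vs Measure 4: Plan B preferred on 2+5 = 7 ballots; Measure 4 wins 8–7.
No option is unbeaten: Measure 3 loses to Measure 4; Proposal Green loses to Measure 3; Plan D loses to Measure 3; Measure 1 loses to Measure 3; Plan B loses to Measure 3; Measure 4 loses to Plan D. In particular Measure 3 beats Plan D beats Measure 4 beats Measure 3 is a majority cycle — no Condorcet winner exists.

none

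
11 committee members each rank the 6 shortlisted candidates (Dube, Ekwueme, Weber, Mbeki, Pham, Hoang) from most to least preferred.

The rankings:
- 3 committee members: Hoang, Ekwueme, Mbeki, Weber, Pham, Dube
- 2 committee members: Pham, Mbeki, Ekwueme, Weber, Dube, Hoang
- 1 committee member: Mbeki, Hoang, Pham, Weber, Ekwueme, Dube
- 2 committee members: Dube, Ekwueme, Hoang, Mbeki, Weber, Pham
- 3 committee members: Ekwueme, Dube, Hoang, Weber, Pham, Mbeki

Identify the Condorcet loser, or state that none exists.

none

Head-to-head results (11 committee members):
Dube vs Ekwueme: Ekwueme, 9–2.
Dube vs Weber: Dube is ranked higher on 2+3 = 5 ballots, Weber on 6. Weber wins 6–5.
Dube vs Mbeki: Dube preferred on 2+3 = 5 ballots; Mbeki wins 6–5.
Dube vs Pham: 2+3 = 5 for Dube, 6 for Pham — Pham by 6–5.
Dube vs Hoang: Dube wins 7–4.
Ekwueme vs Weber: Ekwueme, 10–1.
Ekwueme vs Mbeki: 3+2+3 = 8 for Ekwueme, 3 for Mbeki — Ekwueme by 8–3.
Ekwueme–Pham: Ekwueme 8–3.
Ekwueme–Hoang: Ekwueme 7–4.
Weber vs Mbeki: 3 for Weber, 8 for Mbeki — Mbeki by 8–3.
Weber vs Pham: Weber, 8–3.
Weber vs Hoang: 2 for Weber, 9 for Hoang — Hoang by 9–2.
Mbeki–Pham: Mbeki 6–5.
Mbeki vs Hoang: Hoang, 8–3.
Pham vs Hoang: Hoang, 9–2.
Each candidate has at least one pairwise win (Dube beats Hoang; Ekwueme beats Dube; Weber beats Dube; Mbeki beats Dube; Pham beats Dube; Hoang beats Weber) — no Condorcet loser.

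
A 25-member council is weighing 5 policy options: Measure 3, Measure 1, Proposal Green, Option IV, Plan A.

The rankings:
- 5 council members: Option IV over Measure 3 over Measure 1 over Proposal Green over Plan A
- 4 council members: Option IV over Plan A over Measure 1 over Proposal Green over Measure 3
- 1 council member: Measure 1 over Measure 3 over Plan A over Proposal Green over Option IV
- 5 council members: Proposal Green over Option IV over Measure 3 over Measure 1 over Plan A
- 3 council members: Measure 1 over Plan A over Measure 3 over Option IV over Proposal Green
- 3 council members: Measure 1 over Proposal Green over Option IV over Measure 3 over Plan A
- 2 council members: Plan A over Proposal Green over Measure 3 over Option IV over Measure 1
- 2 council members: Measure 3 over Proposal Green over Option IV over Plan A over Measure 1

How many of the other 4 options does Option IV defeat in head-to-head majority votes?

3

Option IV against each rival (25 council members):
Option IV vs Measure 3: Option IV wins 17–8.
Option IV vs Measure 1: 5+4+5+2+2 = 18 for Option IV, 7 for Measure 1 — Option IV by 18–7.
Option IV–Proposal Green: Proposal Green 13–12.
Option IV vs Plan A: Option IV is ranked higher on 5+4+5+3+2 = 19 ballots, Plan A on 6. Option IV wins 19–6.
Option IV beats Measure 3, Measure 1, Plan A; loses to Proposal Green — 3 pairwise wins.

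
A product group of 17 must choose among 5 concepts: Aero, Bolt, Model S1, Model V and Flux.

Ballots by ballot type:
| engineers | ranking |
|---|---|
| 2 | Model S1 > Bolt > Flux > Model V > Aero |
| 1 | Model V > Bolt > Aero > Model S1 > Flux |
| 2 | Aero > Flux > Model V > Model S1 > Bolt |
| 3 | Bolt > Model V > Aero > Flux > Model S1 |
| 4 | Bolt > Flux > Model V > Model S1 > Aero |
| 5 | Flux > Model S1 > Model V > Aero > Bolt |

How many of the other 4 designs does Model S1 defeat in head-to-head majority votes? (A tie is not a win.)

Model S1 against each rival (17 engineers):
Model S1 vs Aero: Model S1, 11–6.
Model S1 vs Bolt: 9 to 8, Model S1.
Model S1 vs Model V: Model V, 10–7.
Model S1 vs Flux: 2+1 = 3 for Model S1, 14 for Flux — Flux by 14–3.
Model S1 beats Aero, Bolt; loses to Model V, Flux — 2 pairwise wins.

2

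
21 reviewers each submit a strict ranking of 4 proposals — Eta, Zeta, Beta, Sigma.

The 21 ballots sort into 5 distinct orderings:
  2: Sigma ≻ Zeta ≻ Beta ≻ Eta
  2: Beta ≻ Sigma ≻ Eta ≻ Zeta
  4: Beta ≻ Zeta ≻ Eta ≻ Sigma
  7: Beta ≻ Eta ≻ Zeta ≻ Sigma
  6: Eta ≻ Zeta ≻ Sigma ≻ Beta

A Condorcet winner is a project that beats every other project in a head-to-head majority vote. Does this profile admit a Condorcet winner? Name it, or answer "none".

Check each pair by majority over 21 ballots:
Eta–Zeta: Eta 15–6.
Eta vs Beta: Beta, 15–6.
Eta vs Sigma: Eta is ranked higher on 4+7+6 = 17 ballots, Sigma on 4. Eta wins 17–4.
Zeta vs Beta: 2+6 = 8 for Zeta, 13 for Beta — Beta by 13–8.
Zeta vs Sigma: Zeta wins 17–4.
Beta vs Sigma: 13 to 8, Beta.
Beta beats each of Eta, Zeta, Sigma — Beta is the Condorcet winner.

Beta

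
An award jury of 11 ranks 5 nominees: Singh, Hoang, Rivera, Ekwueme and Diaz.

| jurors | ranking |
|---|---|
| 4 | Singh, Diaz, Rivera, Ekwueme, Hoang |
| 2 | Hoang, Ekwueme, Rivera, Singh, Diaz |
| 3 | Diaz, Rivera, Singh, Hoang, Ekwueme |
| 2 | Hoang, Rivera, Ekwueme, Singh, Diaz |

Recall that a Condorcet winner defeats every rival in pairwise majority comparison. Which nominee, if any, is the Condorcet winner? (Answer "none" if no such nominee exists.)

Check each pair by majority over 11 ballots:
Singh vs Hoang: Singh, 7–4.
Singh vs Rivera: Rivera wins 7–4.
Singh vs Ekwueme: Singh, 7–4.
Singh vs Diaz: Singh wins 8–3.
Hoang vs Rivera: Rivera wins 7–4.
Hoang–Ekwueme: Hoang 7–4.
Hoang vs Diaz: Diaz wins 7–4.
Rivera–Ekwueme: Rivera 9–2.
Rivera vs Diaz: Diaz, 7–4.
Ekwueme vs Diaz: Diaz wins 7–4.
Each nominee drops at least one matchup (Singh loses to Rivera; Hoang loses to Singh; Rivera loses to Diaz; Ekwueme loses to Singh; Diaz loses to Singh); the cycle Singh > Diaz > Rivera > Singh rules out a Condorcet winner.

none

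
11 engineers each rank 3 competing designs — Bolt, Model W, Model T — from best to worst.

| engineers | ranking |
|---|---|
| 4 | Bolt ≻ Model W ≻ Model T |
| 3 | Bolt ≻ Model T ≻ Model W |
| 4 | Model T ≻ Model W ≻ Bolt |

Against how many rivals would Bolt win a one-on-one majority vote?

Bolt against each rival (11 engineers):
Bolt–Model W: Bolt 7–4.
Bolt vs Model T: Bolt wins 7–4.
Bolt beats Model W, Model T — 2 pairwise wins.

2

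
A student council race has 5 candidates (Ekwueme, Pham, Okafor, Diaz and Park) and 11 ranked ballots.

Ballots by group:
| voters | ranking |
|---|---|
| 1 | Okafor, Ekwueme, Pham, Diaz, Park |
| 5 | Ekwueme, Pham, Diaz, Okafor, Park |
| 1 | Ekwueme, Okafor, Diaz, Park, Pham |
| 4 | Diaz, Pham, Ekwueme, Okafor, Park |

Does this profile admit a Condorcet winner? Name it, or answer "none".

Pairwise majorities:
Ekwueme vs Pham: Ekwueme wins 7–4.
Ekwueme vs Okafor: Ekwueme wins 10–1.
Ekwueme–Diaz: Ekwueme 7–4.
Ekwueme–Park: Ekwueme 11–0.
Pham–Okafor: Pham 9–2.
Pham vs Diaz: Pham, 6–5.
Pham–Park: Pham 10–1.
Okafor vs Diaz: Diaz, 9–2.
Okafor vs Park: Okafor wins 11–0.
Diaz vs Park: Diaz wins 11–0.
Ekwueme wins every pairwise contest, so Ekwueme is the Condorcet winner.

Ekwueme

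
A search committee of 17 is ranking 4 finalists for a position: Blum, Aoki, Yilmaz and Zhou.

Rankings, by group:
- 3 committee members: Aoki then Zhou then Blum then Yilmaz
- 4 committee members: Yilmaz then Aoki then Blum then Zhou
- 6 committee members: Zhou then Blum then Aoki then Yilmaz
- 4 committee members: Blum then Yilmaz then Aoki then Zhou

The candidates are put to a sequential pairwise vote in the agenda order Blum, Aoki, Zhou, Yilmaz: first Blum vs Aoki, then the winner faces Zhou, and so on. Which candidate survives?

Round 1: Blum vs Aoki — 10–7, Blum advances.
Round 2: Blum vs Zhou — 8–9, Zhou advances.
Round 3: Zhou vs Yilmaz — 9–8, Zhou advances.
Zhou survives the agenda.

Zhou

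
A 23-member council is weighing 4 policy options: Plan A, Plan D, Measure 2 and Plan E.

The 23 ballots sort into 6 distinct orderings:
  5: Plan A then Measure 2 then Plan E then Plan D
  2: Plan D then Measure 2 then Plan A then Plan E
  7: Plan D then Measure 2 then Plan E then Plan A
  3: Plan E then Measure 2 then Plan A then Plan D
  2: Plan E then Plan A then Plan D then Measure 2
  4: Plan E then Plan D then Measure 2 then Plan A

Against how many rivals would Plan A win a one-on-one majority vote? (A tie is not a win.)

0

Plan A against each rival (23 council members):
Plan A vs Plan D: 10 to 13, Plan D.
Plan A vs Measure 2: Measure 2, 16–7.
Plan A vs Plan E: Plan E, 16–7.
Plan A beats no one; loses to Plan D, Measure 2, Plan E — 0 pairwise wins.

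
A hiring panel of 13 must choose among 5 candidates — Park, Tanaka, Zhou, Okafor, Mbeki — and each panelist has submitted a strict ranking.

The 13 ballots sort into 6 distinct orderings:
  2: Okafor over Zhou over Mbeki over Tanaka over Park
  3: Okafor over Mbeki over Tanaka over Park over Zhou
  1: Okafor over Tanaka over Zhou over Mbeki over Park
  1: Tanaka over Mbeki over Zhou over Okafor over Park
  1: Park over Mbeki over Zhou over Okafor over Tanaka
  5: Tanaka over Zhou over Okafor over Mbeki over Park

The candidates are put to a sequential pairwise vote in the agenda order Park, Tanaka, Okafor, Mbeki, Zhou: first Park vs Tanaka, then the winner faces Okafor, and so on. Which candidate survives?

Round 1: Park vs Tanaka — 1–12, Tanaka advances.
Round 2: Tanaka vs Okafor — 6–7, Okafor advances.
Round 3: Okafor vs Mbeki — 11–2, Okafor advances.
Round 4: Okafor vs Zhou — 6–7, Zhou advances.
Zhou survives the agenda.

Zhou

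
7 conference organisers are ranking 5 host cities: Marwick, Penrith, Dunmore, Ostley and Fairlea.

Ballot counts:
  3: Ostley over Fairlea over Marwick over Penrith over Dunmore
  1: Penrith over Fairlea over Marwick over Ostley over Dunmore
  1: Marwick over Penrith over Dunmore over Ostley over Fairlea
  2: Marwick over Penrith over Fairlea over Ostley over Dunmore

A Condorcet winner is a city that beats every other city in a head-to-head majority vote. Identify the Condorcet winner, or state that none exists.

Pairwise majorities:
Marwick vs Penrith: 3+1+2 = 6 for Marwick, 1 for Penrith — Marwick by 6–1.
Marwick vs Dunmore: Marwick, 7–0.
Marwick–Ostley: Marwick 4–3.
Marwick vs Fairlea: Marwick preferred on 1+2 = 3 ballots; Fairlea wins 4–3.
Penrith–Dunmore: Penrith 7–0.
Penrith–Ostley: Penrith 4–3.
Penrith vs Fairlea: Penrith wins 4–3.
Dunmore–Ostley: Ostley 6–1.
Dunmore vs Fairlea: Fairlea, 6–1.
Ostley vs Fairlea: 4 to 3, Ostley.
No city is unbeaten: Marwick loses to Fairlea; Penrith loses to Marwick; Dunmore loses to Marwick; Ostley loses to Marwick; Fairlea loses to Penrith. In particular Marwick beats Penrith beats Fairlea beats Marwick is a majority cycle — no Condorcet winner exists.

none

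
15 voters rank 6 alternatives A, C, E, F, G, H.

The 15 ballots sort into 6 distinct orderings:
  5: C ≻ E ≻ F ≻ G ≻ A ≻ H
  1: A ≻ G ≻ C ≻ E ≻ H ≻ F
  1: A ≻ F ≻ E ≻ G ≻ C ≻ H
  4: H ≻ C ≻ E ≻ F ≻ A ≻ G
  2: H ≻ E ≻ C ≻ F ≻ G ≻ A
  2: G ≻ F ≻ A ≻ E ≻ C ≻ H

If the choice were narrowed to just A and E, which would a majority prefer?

Ballots ranking A above E: 1 + 1 + 2 = 4.
Ballots ranking E above A: 15 − 4 = 11.
E wins the head-to-head 11–4.

E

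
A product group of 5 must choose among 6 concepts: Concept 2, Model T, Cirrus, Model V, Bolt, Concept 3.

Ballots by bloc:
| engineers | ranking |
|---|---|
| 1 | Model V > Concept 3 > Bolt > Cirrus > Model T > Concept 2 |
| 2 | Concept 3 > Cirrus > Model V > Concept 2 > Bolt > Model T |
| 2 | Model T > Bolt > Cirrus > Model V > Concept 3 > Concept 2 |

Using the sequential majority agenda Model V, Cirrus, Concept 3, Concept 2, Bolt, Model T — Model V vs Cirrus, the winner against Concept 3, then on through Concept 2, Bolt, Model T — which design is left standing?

Round 1: Model V vs Cirrus — 1–4, Cirrus advances.
Round 2: Cirrus vs Concept 3 — 2–3, Concept 3 advances.
Round 3: Concept 3 vs Concept 2 — 5–0, Concept 3 advances.
Round 4: Concept 3 vs Bolt — 3–2, Concept 3 advances.
Round 5: Concept 3 vs Model T — 3–2, Concept 3 advances.
Concept 3 survives the agenda.

Concept 3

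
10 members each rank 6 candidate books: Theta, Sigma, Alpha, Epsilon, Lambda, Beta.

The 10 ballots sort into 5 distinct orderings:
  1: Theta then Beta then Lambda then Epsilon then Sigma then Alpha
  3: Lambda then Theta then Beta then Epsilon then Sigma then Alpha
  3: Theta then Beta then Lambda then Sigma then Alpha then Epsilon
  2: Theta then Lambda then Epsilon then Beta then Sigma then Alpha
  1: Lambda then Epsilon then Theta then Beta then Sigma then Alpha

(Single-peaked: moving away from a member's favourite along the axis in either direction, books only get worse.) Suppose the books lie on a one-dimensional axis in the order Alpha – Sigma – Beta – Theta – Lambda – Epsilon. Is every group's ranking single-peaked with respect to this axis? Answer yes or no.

yes

Axis positions: Alpha=1, Sigma=2, Beta=3, Theta=4, Lambda=5, Epsilon=6.
Group 1 (peak Theta at position 4): ranking walks positions 4-3-5-6-2-1, expanding outward from the peak — single-peaked.
Group 2 (peak Lambda at position 5): ranking walks positions 5-4-3-6-2-1, expanding outward from the peak — single-peaked.
Group 3 (peak Theta at position 4): ranking walks positions 4-3-5-2-1-6, expanding outward from the peak — single-peaked.
Group 4 (peak Theta at position 4): ranking walks positions 4-5-6-3-2-1, expanding outward from the peak — single-peaked.
Group 5 (peak Lambda at position 5): ranking walks positions 5-6-4-3-2-1, expanding outward from the peak — single-peaked.
Every ranking is single-peaked on this axis.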